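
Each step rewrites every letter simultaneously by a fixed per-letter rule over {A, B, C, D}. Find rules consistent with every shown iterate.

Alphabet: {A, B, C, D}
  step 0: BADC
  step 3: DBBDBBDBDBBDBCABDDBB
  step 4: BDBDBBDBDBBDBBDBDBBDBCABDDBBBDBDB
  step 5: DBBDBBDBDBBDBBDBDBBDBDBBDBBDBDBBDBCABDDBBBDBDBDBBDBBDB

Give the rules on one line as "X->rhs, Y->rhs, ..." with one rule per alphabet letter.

  step 4 ⇒ step 5: BDBDBBDBDBBDBBDBDBBDBCABDDBBBDBDB ⇒ DB·B·DB·B·DB·DB·B·DB·B·DB·DB·B·DB·DB·B·DB·B·DB·DB·B·DB·CA·BD·DB·B·B·DB·DB·DB·B·DB·B·DB
    A ↦ BD
    B ↦ DB
    C ↦ CA
    D ↦ B

A->BD, B->DB, C->CA, D->B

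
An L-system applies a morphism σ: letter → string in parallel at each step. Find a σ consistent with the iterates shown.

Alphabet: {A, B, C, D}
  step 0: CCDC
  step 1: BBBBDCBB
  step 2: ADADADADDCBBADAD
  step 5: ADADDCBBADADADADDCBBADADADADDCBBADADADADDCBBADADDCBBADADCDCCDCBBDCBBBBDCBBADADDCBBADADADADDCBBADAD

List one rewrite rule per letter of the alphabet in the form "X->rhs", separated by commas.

  step 1 ⇒ step 2: BBBBDCBB ⇒ AD·AD·AD·AD·DC·BB·AD·AD
    B ↦ AD
    C ↦ BB
    D ↦ DC
    A ↦ C  (constrained at step 2)

A->C, B->AD, C->BB, D->DC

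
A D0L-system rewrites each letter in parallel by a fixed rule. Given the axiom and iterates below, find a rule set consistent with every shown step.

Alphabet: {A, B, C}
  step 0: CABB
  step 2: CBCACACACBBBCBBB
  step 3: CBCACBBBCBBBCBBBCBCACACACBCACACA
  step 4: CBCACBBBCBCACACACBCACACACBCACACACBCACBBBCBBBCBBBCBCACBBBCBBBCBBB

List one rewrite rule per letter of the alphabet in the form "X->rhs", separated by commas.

  step 3 ⇒ step 4: CBCACBBBCBBBCBBBCBCACACACBCACACA ⇒ CB·CA·CB·BB·CB·CA·CA·CA·CB·CA·CA·CA·CB·CA·CA·CA·CB·CA·CB·BB·CB·BB·CB·BB·CB·CA·CB·BB·CB·BB·CB·BB
    A ↦ BB
    B ↦ CA
    C ↦ CB

A->BB, B->CA, C->CB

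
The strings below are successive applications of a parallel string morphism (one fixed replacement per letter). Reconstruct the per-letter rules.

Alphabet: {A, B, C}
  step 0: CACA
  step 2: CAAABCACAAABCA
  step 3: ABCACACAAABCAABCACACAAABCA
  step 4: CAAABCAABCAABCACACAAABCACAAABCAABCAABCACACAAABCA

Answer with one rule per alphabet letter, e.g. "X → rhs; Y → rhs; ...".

  step 3 ⇒ step 4: ABCACACAAABCAABCACACAAABCA ⇒ CA·A·AB·CA·AB·CA·AB·CA·CA·CA·A·AB·CA·CA·A·AB·CA·AB·CA·AB·CA·CA·CA·A·AB·CA
    A ↦ CA
    B ↦ A
    C ↦ AB

A->CA, B->A, C->AB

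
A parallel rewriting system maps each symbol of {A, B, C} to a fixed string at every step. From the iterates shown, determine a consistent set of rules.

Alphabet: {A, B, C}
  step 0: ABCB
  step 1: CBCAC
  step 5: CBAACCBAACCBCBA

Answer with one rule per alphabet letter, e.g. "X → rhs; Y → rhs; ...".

A->CB, B->C, C->A

  step 0 ⇒ step 1: ABCB ⇒ CB·C·A·C
    A ↦ CB
    B ↦ C
    C ↦ A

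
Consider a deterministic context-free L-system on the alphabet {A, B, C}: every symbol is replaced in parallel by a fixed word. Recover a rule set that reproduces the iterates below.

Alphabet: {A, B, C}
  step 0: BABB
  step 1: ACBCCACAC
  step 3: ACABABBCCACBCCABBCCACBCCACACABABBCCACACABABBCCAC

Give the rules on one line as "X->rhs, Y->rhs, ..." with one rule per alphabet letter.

  step 0 ⇒ step 1: BABB ⇒ AC·BCC·AC·AC
    A ↦ BCC
    B ↦ AC
    C ↦ AB  (constrained at step 1)

A->BCC, B->AC, C->AB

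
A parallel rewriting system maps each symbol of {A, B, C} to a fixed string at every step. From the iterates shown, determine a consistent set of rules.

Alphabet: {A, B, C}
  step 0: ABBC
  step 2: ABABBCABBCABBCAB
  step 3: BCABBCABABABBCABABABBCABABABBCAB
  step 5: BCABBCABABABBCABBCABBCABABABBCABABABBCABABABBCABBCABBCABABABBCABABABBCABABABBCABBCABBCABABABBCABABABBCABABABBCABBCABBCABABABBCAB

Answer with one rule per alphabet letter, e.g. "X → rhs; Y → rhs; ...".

  step 2 ⇒ step 3: ABABBCABBCABBCAB ⇒ BC·AB·BC·AB·AB·AB·BC·AB·AB·AB·BC·AB·AB·AB·BC·AB
    A ↦ BC
    B ↦ AB
    C ↦ AB

A->BC, B->AB, C->AB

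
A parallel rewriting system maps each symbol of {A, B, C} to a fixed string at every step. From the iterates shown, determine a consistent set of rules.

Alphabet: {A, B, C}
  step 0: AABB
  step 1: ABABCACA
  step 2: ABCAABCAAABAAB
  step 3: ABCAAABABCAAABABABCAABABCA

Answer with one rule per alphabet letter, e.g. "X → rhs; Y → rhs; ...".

  step 2 ⇒ step 3: ABCAABCAAABAAB ⇒ AB·CA·A·AB·AB·CA·A·AB·AB·AB·CA·AB·AB·CA
    A ↦ AB
    B ↦ CA
    C ↦ A

A->AB, B->CA, C->A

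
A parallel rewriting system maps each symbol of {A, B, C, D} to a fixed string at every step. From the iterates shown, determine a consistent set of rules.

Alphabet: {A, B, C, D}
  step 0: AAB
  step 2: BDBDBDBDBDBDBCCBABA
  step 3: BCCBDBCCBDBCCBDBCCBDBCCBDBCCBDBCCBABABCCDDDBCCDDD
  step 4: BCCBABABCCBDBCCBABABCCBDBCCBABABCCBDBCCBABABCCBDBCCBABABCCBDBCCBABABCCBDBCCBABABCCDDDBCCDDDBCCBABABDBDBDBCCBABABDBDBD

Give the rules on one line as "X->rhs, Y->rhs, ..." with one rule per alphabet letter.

A->DDD, B->BCC, C->BA, D->BD

  step 3 ⇒ step 4: BCCBDBCCBDBCCBDBCCBDBCCBDBCCBDBCCBABABCCDDDBCCDDD ⇒ BCC·BA·BA·BCC·BD·BCC·BA·BA·BCC·BD·BCC·BA·BA·BCC·BD·BCC·BA·BA·BCC·BD·BCC·BA·BA·BCC·BD·BCC·BA·BA·BCC·BD·BCC·BA·BA·BCC·DDD·BCC·DDD·BCC·BA·BA·BD·BD·BD·BCC·BA·BA·BD·BD·BD
    A ↦ DDD
    B ↦ BCC
    C ↦ BA
    D ↦ BD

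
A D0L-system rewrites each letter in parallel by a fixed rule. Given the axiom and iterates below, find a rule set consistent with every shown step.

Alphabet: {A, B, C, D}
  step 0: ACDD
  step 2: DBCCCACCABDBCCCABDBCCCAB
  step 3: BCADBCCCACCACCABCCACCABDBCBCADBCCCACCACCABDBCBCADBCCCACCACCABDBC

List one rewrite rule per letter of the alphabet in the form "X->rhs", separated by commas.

A->B, B->DBC, C->CCA, D->BCA

  step 2 ⇒ step 3: DBCCCACCABDBCCCABDBCCCAB ⇒ BCA·DBC·CCA·CCA·CCA·B·CCA·CCA·B·DBC·BCA·DBC·CCA·CCA·CCA·B·DBC·BCA·DBC·CCA·CCA·CCA·B·DBC
    A ↦ B
    B ↦ DBC
    C ↦ CCA
    D ↦ BCA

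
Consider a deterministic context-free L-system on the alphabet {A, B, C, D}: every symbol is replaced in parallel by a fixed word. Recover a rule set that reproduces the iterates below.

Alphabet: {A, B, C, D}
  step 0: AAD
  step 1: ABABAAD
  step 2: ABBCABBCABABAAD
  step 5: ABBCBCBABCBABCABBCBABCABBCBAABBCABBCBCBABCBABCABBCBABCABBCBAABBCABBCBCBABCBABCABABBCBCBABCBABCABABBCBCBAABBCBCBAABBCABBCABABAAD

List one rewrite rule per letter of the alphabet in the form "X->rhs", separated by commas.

A->AB, B->BC, C->BA, D->AAD

  step 1 ⇒ step 2: ABABAAD ⇒ AB·BC·AB·BC·AB·AB·AAD
    A ↦ AB
    B ↦ BC
    D ↦ AAD
    C ↦ BA  (constrained at step 2)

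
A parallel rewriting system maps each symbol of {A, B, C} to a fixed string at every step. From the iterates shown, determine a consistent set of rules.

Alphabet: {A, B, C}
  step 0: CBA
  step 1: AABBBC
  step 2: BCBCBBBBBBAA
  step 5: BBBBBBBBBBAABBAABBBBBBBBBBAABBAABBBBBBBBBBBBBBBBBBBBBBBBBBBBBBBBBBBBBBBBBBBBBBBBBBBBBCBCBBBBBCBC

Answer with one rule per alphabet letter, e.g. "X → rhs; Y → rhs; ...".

A->BC, B->BB, C->AA

  step 1 ⇒ step 2: AABBBC ⇒ BC·BC·BB·BB·BB·AA
    A ↦ BC
    B ↦ BB
    C ↦ AA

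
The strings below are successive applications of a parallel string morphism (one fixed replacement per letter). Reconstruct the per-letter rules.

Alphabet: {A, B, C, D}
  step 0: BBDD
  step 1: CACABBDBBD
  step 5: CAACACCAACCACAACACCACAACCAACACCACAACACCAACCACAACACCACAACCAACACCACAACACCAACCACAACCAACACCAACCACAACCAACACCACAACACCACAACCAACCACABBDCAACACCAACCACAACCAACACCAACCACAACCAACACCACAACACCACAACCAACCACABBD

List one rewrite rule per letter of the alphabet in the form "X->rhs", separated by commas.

  step 0 ⇒ step 1: BBDD ⇒ CA·CA·BBD·BBD
    B ↦ CA
    D ↦ BBD
    A ↦ AC  (constrained at step 1)
    C ↦ CA  (constrained at step 1)

A->AC, B->CA, C->CA, D->BBD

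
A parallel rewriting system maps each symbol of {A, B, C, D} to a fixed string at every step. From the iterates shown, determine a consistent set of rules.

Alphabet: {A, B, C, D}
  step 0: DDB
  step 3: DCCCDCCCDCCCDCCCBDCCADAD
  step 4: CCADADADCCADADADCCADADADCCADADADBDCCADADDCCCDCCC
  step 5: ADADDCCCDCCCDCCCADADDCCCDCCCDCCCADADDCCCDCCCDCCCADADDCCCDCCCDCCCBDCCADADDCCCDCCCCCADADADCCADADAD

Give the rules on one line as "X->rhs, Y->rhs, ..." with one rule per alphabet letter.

  step 4 ⇒ step 5: CCADADADCCADADADCCADADADCCADADADBDCCADADDCCCDCCC ⇒ AD·AD·DC·CC·DC·CC·DC·CC·AD·AD·DC·CC·DC·CC·DC·CC·AD·AD·DC·CC·DC·CC·DC·CC·AD·AD·DC·CC·DC·CC·DC·CC·BD·CC·AD·AD·DC·CC·DC·CC·CC·AD·AD·AD·CC·AD·AD·AD
    A ↦ DC
    B ↦ BD
    C ↦ AD
    D ↦ CC

A->DC, B->BD, C->AD, D->CC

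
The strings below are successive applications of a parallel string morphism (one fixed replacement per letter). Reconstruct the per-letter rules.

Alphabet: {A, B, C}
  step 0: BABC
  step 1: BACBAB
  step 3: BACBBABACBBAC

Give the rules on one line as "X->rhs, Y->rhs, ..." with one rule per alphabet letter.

A->C, B->BA, C->B

  step 0 ⇒ step 1: BABC ⇒ BA·C·BA·B
    A ↦ C
    B ↦ BA
    C ↦ B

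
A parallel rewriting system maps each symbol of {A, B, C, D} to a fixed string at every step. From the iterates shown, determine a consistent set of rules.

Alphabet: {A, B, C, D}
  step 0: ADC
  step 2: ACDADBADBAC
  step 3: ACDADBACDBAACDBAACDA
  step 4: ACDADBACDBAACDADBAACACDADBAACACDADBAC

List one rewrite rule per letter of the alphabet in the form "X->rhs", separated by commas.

  step 3 ⇒ step 4: ACDADBACDBAACDBAACDA ⇒ AC·DA·DB·AC·DB·A·AC·DA·DB·A·AC·AC·DA·DB·A·AC·AC·DA·DB·AC
    A ↦ AC
    B ↦ A
    C ↦ DA
    D ↦ DB

A->AC, B->A, C->DA, D->DB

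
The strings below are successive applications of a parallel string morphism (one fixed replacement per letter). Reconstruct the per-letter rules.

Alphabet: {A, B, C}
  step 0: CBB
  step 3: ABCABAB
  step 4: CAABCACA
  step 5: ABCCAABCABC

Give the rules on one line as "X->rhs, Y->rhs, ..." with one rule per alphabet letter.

  step 4 ⇒ step 5: CAABCACA ⇒ AB·C·C·A·AB·C·AB·C
    A ↦ C
    B ↦ A
    C ↦ AB

A->C, B->A, C->AB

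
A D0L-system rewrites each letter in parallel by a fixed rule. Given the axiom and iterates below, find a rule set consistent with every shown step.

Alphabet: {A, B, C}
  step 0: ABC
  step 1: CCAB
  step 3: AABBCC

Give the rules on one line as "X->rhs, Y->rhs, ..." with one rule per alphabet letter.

A->CC, B->A, C->B

  step 0 ⇒ step 1: ABC ⇒ CC·A·B
    A ↦ CC
    B ↦ A
    C ↦ B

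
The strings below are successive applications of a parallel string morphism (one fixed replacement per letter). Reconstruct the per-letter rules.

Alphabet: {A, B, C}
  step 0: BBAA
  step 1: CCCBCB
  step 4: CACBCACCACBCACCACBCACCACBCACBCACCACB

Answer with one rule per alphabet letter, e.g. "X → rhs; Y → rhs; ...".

  step 0 ⇒ step 1: BBAA ⇒ C·C·CB·CB
    A ↦ CB
    B ↦ C
    C ↦ CA  (constrained at step 1)

A->CB, B->C, C->CA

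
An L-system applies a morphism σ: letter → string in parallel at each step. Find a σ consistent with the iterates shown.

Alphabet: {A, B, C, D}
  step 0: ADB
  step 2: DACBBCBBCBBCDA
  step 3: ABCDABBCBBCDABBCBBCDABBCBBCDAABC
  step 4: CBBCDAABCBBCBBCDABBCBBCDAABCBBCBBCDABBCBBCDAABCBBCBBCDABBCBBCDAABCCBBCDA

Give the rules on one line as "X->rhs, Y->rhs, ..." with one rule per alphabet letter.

  step 3 ⇒ step 4: ABCDABBCBBCDABBCBBCDABBCBBCDAABC ⇒ C·BBC·DA·AB·C·BBC·BBC·DA·BBC·BBC·DA·AB·C·BBC·BBC·DA·BBC·BBC·DA·AB·C·BBC·BBC·DA·BBC·BBC·DA·AB·C·C·BBC·DA
    A ↦ C
    B ↦ BBC
    C ↦ DA
    D ↦ AB

A->C, B->BBC, C->DA, D->AB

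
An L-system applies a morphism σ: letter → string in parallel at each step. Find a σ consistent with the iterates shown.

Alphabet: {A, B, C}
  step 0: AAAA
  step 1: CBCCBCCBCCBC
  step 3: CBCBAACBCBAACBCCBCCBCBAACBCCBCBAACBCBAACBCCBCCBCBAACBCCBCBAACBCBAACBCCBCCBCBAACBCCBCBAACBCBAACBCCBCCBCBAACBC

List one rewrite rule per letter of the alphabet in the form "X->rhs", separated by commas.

A->CBC, B->BAA, C->CBC

  step 0 ⇒ step 1: AAAA ⇒ CBC·CBC·CBC·CBC
    A ↦ CBC
    B ↦ BAA  (constrained at step 1)
    C ↦ CBC  (constrained at step 1)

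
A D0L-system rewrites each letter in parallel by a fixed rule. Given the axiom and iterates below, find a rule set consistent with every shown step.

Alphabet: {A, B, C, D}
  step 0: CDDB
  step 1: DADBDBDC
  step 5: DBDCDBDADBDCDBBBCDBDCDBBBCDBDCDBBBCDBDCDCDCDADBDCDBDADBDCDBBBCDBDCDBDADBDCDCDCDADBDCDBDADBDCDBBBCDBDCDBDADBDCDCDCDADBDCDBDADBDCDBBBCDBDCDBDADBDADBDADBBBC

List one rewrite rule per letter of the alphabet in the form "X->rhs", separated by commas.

  step 0 ⇒ step 1: CDDB ⇒ DA·DB·DB·DC
    B ↦ DC
    C ↦ DA
    D ↦ DB
    A ↦ BBC  (constrained at step 1)

A->BBC, B->DC, C->DA, D->DB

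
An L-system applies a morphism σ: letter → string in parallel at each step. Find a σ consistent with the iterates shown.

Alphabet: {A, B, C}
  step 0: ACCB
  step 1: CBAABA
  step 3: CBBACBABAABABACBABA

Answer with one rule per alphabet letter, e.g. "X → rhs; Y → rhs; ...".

A->CB, B->BA, C->A

  step 0 ⇒ step 1: ACCB ⇒ CB·A·A·BA
    A ↦ CB
    B ↦ BA
    C ↦ A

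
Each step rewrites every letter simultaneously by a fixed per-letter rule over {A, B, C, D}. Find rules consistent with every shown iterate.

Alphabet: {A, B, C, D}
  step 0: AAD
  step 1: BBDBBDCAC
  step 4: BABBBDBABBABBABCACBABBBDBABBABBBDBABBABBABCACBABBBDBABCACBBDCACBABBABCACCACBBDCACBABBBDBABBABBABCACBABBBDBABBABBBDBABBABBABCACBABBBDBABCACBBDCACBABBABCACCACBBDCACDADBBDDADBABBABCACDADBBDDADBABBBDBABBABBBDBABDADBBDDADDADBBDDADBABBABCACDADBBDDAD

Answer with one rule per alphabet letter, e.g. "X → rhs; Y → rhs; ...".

  step 0 ⇒ step 1: AAD ⇒ BBD·BBD·CAC
    A ↦ BBD
    D ↦ CAC
    B ↦ BAB  (constrained at step 1)
    C ↦ DAD  (constrained at step 1)

A->BBD, B->BAB, C->DAD, D->CAC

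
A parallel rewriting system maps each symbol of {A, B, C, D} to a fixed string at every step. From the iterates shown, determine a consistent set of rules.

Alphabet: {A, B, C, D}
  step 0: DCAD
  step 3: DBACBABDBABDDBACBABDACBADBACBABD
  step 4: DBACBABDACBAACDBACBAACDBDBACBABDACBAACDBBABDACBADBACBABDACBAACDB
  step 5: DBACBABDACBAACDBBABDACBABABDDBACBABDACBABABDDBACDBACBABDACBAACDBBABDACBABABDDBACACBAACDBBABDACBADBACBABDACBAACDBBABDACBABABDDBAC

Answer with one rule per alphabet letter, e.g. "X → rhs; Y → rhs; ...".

A->BA, B->AC, C->BD, D->DB

  step 4 ⇒ step 5: DBACBABDACBAACDBACBAACDBDBACBABDACBAACDBBABDACBADBACBABDACBAACDB ⇒ DB·AC·BA·BD·AC·BA·AC·DB·BA·BD·AC·BA·BA·BD·DB·AC·BA·BD·AC·BA·BA·BD·DB·AC·DB·AC·BA·BD·AC·BA·AC·DB·BA·BD·AC·BA·BA·BD·DB·AC·AC·BA·AC·DB·BA·BD·AC·BA·DB·AC·BA·BD·AC·BA·AC·DB·BA·BD·AC·BA·BA·BD·DB·AC
    A ↦ BA
    B ↦ AC
    C ↦ BD
    D ↦ DB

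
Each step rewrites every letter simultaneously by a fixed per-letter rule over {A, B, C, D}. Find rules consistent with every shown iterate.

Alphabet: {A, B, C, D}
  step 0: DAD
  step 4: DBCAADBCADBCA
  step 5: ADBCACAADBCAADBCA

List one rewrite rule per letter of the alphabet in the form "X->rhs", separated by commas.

A->CA, B->D, C->B, D->A

  step 4 ⇒ step 5: DBCAADBCADBCA ⇒ A·D·B·CA·CA·A·D·B·CA·A·D·B·CA
    A ↦ CA
    B ↦ D
    C ↦ B
    D ↦ A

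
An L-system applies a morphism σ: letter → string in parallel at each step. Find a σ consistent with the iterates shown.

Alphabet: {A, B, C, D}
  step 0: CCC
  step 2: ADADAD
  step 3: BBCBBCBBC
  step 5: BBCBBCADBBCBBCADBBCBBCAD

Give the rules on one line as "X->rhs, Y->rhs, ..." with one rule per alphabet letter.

  step 2 ⇒ step 3: ADADAD ⇒ BB·C·BB·C·BB·C
    A ↦ BB
    D ↦ C
    B ↦ AD  (constrained at step 3)
    C ↦ B  (constrained at step 0)

A->BB, B->AD, C->B, D->C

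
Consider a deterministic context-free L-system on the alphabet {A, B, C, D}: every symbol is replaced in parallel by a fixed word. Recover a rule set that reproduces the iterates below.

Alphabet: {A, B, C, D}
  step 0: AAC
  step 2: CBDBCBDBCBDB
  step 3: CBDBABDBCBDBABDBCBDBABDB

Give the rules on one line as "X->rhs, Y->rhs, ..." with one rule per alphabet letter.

A->CB, B->DB, C->CB, D->AB

  step 2 ⇒ step 3: CBDBCBDBCBDB ⇒ CB·DB·AB·DB·CB·DB·AB·DB·CB·DB·AB·DB
    B ↦ DB
    C ↦ CB
    D ↦ AB
    A ↦ CB  (constrained at step 0)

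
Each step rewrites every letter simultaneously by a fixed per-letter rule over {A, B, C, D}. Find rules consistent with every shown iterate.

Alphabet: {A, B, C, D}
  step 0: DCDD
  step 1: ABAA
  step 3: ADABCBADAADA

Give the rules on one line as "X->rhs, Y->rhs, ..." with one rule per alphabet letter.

A->AD, B->CB, C->B, D->A

  step 0 ⇒ step 1: DCDD ⇒ A·B·A·A
    C ↦ B
    D ↦ A
    A ↦ AD  (constrained at step 1)
    B ↦ CB  (constrained at step 1)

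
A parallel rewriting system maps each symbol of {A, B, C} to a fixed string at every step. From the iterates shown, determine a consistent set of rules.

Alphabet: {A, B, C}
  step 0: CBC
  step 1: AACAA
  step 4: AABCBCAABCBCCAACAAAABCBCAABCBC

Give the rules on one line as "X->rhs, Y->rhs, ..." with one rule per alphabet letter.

A->BC, B->C, C->AA

  step 0 ⇒ step 1: CBC ⇒ AA·C·AA
    B ↦ C
    C ↦ AA
    A ↦ BC  (constrained at step 1)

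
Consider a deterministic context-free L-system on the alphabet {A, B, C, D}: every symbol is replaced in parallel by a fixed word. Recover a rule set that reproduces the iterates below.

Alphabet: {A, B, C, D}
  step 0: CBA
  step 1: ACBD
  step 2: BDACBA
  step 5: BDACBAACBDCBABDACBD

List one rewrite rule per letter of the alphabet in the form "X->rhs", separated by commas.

  step 1 ⇒ step 2: ACBD ⇒ BD·A·C·BA
    A ↦ BD
    B ↦ C
    C ↦ A
    D ↦ BA

A->BD, B->C, C->A, D->BA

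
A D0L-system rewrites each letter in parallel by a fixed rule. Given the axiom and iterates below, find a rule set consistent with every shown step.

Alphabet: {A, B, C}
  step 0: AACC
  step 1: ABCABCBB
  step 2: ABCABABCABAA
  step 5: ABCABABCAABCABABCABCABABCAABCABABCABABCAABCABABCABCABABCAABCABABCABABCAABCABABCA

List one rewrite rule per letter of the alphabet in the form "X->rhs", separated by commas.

A->ABC, B->A, C->B

  step 1 ⇒ step 2: ABCABCBB ⇒ ABC·A·B·ABC·A·B·A·A
    A ↦ ABC
    B ↦ A
    C ↦ B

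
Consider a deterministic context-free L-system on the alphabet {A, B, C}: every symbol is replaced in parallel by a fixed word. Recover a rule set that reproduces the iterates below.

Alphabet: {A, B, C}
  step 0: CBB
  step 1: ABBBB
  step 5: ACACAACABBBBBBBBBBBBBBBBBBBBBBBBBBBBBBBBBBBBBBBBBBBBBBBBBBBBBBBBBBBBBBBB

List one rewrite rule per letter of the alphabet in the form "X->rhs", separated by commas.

A->CA, B->BB, C->A

  step 0 ⇒ step 1: CBB ⇒ A·BB·BB
    B ↦ BB
    C ↦ A
    A ↦ CA  (constrained at step 1)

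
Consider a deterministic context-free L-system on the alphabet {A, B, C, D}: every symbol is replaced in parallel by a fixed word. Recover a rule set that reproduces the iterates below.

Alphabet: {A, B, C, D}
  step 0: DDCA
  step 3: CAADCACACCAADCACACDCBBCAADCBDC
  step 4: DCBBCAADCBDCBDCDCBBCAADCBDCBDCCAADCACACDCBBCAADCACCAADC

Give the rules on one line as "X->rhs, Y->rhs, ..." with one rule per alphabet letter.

  step 3 ⇒ step 4: CAADCACACCAADCACACDCBBCAADCBDC ⇒ DC·B·B·CAA·DC·B·DC·B·DC·DC·B·B·CAA·DC·B·DC·B·DC·CAA·DC·AC·AC·DC·B·B·CAA·DC·AC·CAA·DC
    A ↦ B
    B ↦ AC
    C ↦ DC
    D ↦ CAA

A->B, B->AC, C->DC, D->CAA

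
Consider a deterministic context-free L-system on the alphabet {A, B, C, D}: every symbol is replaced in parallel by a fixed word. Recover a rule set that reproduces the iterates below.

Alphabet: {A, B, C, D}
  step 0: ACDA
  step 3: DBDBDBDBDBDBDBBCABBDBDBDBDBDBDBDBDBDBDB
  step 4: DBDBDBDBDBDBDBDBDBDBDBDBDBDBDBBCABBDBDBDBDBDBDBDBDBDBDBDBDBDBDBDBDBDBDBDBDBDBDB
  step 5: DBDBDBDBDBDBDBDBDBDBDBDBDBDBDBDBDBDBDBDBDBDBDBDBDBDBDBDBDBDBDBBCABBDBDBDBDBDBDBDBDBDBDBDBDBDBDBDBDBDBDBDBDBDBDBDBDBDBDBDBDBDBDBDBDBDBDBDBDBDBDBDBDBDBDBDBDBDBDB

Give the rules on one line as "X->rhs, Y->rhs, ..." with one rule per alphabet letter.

  step 4 ⇒ step 5: DBDBDBDBDBDBDBDBDBDBDBDBDBDBDBBCABBDBDBDBDBDBDBDBDBDBDBDBDBDBDBDBDBDBDBDBDBDBDB ⇒ DB·DB·DB·DB·DB·DB·DB·DB·DB·DB·DB·DB·DB·DB·DB·DB·DB·DB·DB·DB·DB·DB·DB·DB·DB·DB·DB·DB·DB·DB·DB·BCA·BB·DB·DB·DB·DB·DB·DB·DB·DB·DB·DB·DB·DB·DB·DB·DB·DB·DB·DB·DB·DB·DB·DB·DB·DB·DB·DB·DB·DB·DB·DB·DB·DB·DB·DB·DB·DB·DB·DB·DB·DB·DB·DB·DB·DB·DB·DB
    A ↦ BB
    B ↦ DB
    C ↦ BCA
    D ↦ DB

A->BB, B->DB, C->BCA, D->DB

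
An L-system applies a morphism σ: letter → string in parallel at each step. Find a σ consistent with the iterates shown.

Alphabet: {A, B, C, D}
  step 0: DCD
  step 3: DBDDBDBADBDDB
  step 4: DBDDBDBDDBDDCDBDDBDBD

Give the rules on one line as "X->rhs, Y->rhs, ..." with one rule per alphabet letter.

A->DC, B->D, C->A, D->DB

  step 3 ⇒ step 4: DBDDBDBADBDDB ⇒ DB·D·DB·DB·D·DB·D·DC·DB·D·DB·DB·D
    A ↦ DC
    B ↦ D
    D ↦ DB
    C ↦ A  (constrained at step 0)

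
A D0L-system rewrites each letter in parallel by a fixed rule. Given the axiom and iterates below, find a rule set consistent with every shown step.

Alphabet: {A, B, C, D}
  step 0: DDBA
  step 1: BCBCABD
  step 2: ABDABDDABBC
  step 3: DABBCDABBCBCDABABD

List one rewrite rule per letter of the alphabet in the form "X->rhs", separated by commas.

A->D, B->AB, C->D, D->BC

  step 2 ⇒ step 3: ABDABDDABBC ⇒ D·AB·BC·D·AB·BC·BC·D·AB·AB·D
    A ↦ D
    B ↦ AB
    C ↦ D
    D ↦ BC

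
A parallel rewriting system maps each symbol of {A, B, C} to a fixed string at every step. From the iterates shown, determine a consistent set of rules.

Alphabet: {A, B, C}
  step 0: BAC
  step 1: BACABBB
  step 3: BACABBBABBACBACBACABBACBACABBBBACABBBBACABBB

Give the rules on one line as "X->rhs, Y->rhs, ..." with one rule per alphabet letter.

A->AB, B->BAC, C->BB

  step 0 ⇒ step 1: BAC ⇒ BAC·AB·BB
    A ↦ AB
    B ↦ BAC
    C ↦ BB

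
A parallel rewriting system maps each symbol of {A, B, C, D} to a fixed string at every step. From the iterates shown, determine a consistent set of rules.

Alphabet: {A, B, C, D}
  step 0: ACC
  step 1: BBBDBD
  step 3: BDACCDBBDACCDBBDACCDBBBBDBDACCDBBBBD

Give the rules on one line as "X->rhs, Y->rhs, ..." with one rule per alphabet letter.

  step 0 ⇒ step 1: ACC ⇒ BB·BD·BD
    A ↦ BB
    C ↦ BD
    B ↦ CDB  (constrained at step 1)
    D ↦ AC  (constrained at step 1)

A->BB, B->CDB, C->BD, D->AC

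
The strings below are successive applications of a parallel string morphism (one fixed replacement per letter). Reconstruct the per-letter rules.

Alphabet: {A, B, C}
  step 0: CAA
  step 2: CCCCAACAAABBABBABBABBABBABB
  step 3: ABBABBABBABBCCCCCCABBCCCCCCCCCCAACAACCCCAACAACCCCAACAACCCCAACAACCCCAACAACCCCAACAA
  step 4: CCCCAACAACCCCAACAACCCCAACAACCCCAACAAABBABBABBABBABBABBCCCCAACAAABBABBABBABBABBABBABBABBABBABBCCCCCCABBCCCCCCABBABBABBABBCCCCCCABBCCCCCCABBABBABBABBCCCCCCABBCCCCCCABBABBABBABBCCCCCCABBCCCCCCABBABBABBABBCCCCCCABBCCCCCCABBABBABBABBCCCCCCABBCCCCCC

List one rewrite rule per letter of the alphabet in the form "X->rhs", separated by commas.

A->CCC, B->CAA, C->ABB

  step 3 ⇒ step 4: ABBABBABBABBCCCCCCABBCCCCCCCCCCAACAACCCCAACAACCCCAACAACCCCAACAACCCCAACAACCCCAACAA ⇒ CCC·CAA·CAA·CCC·CAA·CAA·CCC·CAA·CAA·CCC·CAA·CAA·ABB·ABB·ABB·ABB·ABB·ABB·CCC·CAA·CAA·ABB·ABB·ABB·ABB·ABB·ABB·ABB·ABB·ABB·ABB·CCC·CCC·ABB·CCC·CCC·ABB·ABB·ABB·ABB·CCC·CCC·ABB·CCC·CCC·ABB·ABB·ABB·ABB·CCC·CCC·ABB·CCC·CCC·ABB·ABB·ABB·ABB·CCC·CCC·ABB·CCC·CCC·ABB·ABB·ABB·ABB·CCC·CCC·ABB·CCC·CCC·ABB·ABB·ABB·ABB·CCC·CCC·ABB·CCC·CCC
    A ↦ CCC
    B ↦ CAA
    C ↦ ABB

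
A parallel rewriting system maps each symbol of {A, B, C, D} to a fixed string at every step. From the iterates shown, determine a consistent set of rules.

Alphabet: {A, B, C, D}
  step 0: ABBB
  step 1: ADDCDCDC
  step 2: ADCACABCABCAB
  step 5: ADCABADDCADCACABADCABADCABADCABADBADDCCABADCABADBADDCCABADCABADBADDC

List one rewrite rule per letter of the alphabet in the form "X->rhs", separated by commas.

A->AD, B->DC, C->B, D->CA

  step 1 ⇒ step 2: ADDCDCDC ⇒ AD·CA·CA·B·CA·B·CA·B
    A ↦ AD
    C ↦ B
    D ↦ CA
  step 0 ⇒ step 1: ABBB ⇒ AD·DC·DC·DC
    B ↦ DC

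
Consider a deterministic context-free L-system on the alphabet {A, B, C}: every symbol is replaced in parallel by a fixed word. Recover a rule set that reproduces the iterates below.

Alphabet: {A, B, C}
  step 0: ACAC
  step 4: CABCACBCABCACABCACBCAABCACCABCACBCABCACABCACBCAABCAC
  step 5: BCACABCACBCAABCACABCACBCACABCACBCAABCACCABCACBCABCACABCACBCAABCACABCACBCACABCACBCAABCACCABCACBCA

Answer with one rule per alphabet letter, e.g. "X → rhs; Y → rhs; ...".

  step 4 ⇒ step 5: CABCACBCABCACABCACBCAABCACCABCACBCABCACABCACBCAABCAC ⇒ BCA·C·A·BCA·C·BCA·A·BCA·C·A·BCA·C·BCA·C·A·BCA·C·BCA·A·BCA·C·C·A·BCA·C·BCA·BCA·C·A·BCA·C·BCA·A·BCA·C·A·BCA·C·BCA·C·A·BCA·C·BCA·A·BCA·C·C·A·BCA·C·BCA
    A ↦ C
    B ↦ A
    C ↦ BCA

A->C, B->A, C->BCA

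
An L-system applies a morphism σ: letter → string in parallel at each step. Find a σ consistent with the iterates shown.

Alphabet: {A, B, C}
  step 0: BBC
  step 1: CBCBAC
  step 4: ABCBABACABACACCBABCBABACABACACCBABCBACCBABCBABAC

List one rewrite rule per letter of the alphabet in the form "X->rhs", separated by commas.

  step 0 ⇒ step 1: BBC ⇒ CB·CB·AC
    B ↦ CB
    C ↦ AC
    A ↦ AB  (constrained at step 1)

A->AB, B->CB, C->AC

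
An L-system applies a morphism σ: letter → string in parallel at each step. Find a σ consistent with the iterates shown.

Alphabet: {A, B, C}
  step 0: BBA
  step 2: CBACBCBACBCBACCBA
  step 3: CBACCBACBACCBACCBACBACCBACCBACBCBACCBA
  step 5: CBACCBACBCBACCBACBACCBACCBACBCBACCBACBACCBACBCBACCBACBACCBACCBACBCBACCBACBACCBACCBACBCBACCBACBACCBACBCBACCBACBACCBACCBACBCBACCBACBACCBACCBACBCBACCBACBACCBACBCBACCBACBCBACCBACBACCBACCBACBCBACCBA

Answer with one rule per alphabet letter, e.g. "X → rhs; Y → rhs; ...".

  step 2 ⇒ step 3: CBACBCBACBCBACCBA ⇒ CB·AC·CBA·CB·AC·CB·AC·CBA·CB·AC·CB·AC·CBA·CB·CB·AC·CBA
    A ↦ CBA
    B ↦ AC
    C ↦ CB

A->CBA, B->AC, C->CB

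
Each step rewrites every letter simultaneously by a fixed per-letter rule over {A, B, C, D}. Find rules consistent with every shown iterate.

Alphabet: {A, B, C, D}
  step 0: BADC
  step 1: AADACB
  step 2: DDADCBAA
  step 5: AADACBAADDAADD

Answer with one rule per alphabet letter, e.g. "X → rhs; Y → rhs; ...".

A->D, B->AA, C->CB, D->A

  step 1 ⇒ step 2: AADACB ⇒ D·D·A·D·CB·AA
    A ↦ D
    B ↦ AA
    C ↦ CB
    D ↦ A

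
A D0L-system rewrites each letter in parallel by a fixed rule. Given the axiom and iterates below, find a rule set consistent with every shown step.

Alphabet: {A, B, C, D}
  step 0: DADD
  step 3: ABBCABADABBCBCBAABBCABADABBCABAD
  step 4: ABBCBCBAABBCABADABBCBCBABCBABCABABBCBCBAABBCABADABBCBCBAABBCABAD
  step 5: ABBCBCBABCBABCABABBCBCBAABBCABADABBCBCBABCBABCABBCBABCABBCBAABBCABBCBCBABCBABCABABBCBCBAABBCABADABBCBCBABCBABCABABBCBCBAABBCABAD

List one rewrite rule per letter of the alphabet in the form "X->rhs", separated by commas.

  step 4 ⇒ step 5: ABBCBCBAABBCABADABBCBCBABCBABCABABBCBCBAABBCABADABBCBCBAABBCABAD ⇒ AB·BC·BC·BA·BC·BA·BC·AB·AB·BC·BC·BA·AB·BC·AB·AD·AB·BC·BC·BA·BC·BA·BC·AB·BC·BA·BC·AB·BC·BA·AB·BC·AB·BC·BC·BA·BC·BA·BC·AB·AB·BC·BC·BA·AB·BC·AB·AD·AB·BC·BC·BA·BC·BA·BC·AB·AB·BC·BC·BA·AB·BC·AB·AD
    A ↦ AB
    B ↦ BC
    C ↦ BA
    D ↦ AD

A->AB, B->BC, C->BA, D->AD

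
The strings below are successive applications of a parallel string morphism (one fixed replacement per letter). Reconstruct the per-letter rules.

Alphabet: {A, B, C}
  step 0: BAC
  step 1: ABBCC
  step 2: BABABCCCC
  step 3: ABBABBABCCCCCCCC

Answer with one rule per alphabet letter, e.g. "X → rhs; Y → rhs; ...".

  step 2 ⇒ step 3: BABABCCCC ⇒ AB·B·AB·B·AB·CC·CC·CC·CC
    A ↦ B
    B ↦ AB
    C ↦ CC

A->B, B->AB, C->CC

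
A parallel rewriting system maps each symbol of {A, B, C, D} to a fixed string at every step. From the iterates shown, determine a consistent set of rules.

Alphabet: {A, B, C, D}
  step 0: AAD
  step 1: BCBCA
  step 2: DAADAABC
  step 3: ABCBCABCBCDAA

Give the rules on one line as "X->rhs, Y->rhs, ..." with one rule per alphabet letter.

  step 2 ⇒ step 3: DAADAABC ⇒ A·BC·BC·A·BC·BC·DA·A
    A ↦ BC
    B ↦ DA
    C ↦ A
    D ↦ A

A->BC, B->DA, C->A, D->A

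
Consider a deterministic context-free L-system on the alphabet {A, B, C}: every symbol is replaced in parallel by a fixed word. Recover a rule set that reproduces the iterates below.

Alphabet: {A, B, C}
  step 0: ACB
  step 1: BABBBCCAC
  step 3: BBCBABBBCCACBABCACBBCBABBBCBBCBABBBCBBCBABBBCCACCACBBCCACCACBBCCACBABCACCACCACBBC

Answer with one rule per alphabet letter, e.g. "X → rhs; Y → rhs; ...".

  step 0 ⇒ step 1: ACB ⇒ BAB·BBC·CAC
    A ↦ BAB
    B ↦ CAC
    C ↦ BBC

A->BAB, B->CAC, C->BBC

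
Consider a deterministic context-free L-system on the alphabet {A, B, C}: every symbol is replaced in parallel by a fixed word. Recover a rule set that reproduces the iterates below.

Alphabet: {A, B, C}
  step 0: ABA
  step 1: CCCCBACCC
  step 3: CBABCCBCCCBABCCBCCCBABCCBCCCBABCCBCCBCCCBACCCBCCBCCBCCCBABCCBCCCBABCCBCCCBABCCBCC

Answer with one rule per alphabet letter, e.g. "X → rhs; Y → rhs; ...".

A->CCC, B->CBA, C->BCC

  step 0 ⇒ step 1: ABA ⇒ CCC·CBA·CCC
    A ↦ CCC
    B ↦ CBA
    C ↦ BCC  (constrained at step 1)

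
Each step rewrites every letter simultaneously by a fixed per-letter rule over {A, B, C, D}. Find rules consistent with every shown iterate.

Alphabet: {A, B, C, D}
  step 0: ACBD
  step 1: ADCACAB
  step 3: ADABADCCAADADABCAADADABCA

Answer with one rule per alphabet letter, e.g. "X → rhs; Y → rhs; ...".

  step 0 ⇒ step 1: ACBD ⇒ AD·CA·C·AB
    A ↦ AD
    B ↦ C
    C ↦ CA
    D ↦ AB

A->AD, B->C, C->CA, D->AB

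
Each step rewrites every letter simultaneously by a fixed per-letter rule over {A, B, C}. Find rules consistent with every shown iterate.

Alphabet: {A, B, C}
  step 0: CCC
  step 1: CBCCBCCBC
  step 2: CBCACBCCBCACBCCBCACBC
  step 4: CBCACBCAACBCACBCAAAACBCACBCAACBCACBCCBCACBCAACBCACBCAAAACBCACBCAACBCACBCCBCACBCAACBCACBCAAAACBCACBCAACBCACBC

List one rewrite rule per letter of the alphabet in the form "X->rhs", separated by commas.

  step 1 ⇒ step 2: CBCCBCCBC ⇒ CBC·A·CBC·CBC·A·CBC·CBC·A·CBC
    B ↦ A
    C ↦ CBC
    A ↦ AA  (constrained at step 2)

A->AA, B->A, C->CBC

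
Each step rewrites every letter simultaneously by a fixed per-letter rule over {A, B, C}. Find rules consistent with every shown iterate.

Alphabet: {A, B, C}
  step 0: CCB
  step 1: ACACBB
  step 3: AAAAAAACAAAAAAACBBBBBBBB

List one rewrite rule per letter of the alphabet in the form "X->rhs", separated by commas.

A->AA, B->BB, C->AC

  step 0 ⇒ step 1: CCB ⇒ AC·AC·BB
    B ↦ BB
    C ↦ AC
    A ↦ AA  (constrained at step 1)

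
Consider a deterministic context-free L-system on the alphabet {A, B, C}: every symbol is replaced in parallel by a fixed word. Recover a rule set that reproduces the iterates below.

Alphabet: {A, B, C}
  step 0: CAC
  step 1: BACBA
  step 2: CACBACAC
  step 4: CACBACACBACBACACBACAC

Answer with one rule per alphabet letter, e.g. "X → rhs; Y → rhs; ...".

  step 1 ⇒ step 2: BACBA ⇒ CA·C·BA·CA·C
    A ↦ C
    B ↦ CA
    C ↦ BA

A->C, B->CA, C->BA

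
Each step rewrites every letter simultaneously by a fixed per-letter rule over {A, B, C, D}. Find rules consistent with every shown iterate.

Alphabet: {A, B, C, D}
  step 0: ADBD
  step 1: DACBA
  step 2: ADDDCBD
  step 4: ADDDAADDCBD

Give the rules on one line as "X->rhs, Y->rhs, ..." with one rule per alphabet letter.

  step 1 ⇒ step 2: DACBA ⇒ A·D·DD·CB·D
    A ↦ D
    B ↦ CB
    C ↦ DD
    D ↦ A

A->D, B->CB, C->DD, D->A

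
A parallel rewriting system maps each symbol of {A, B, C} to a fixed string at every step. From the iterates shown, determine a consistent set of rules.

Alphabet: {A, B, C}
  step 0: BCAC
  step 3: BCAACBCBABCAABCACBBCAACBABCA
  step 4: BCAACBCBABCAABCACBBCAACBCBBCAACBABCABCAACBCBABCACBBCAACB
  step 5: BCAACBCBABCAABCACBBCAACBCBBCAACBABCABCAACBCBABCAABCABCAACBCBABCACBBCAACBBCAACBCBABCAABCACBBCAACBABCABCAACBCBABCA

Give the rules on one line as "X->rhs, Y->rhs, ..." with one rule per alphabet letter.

A->CB, B->BCA, C->A

  step 4 ⇒ step 5: BCAACBCBABCAABCACBBCAACBCBBCAACBABCABCAACBCBABCACBBCAACB ⇒ BCA·A·CB·CB·A·BCA·A·BCA·CB·BCA·A·CB·CB·BCA·A·CB·A·BCA·BCA·A·CB·CB·A·BCA·A·BCA·BCA·A·CB·CB·A·BCA·CB·BCA·A·CB·BCA·A·CB·CB·A·BCA·A·BCA·CB·BCA·A·CB·A·BCA·BCA·A·CB·CB·A·BCA
    A ↦ CB
    B ↦ BCA
    C ↦ A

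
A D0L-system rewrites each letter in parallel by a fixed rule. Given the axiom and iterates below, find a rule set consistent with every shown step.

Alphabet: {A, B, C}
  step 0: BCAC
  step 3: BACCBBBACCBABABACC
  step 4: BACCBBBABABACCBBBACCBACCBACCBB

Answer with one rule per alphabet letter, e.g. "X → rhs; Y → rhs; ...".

  step 3 ⇒ step 4: BACCBBBACCBABABACC ⇒ BA·CC·B·B·BA·BA·BA·CC·B·B·BA·CC·BA·CC·BA·CC·B·B
    A ↦ CC
    B ↦ BA
    C ↦ B

A->CC, B->BA, C->B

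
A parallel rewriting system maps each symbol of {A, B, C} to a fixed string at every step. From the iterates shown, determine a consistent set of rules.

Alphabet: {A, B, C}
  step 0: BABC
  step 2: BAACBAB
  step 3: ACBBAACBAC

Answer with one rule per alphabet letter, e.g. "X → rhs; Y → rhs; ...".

  step 2 ⇒ step 3: BAACBAB ⇒ AC·B·B·A·AC·B·AC
    A ↦ B
    B ↦ AC
    C ↦ A

A->B, B->AC, C->A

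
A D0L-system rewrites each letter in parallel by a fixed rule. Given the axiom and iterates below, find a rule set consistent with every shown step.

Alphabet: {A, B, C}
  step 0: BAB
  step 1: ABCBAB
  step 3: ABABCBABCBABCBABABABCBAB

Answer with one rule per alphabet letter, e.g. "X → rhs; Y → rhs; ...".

  step 0 ⇒ step 1: BAB ⇒ AB·CB·AB
    A ↦ CB
    B ↦ AB
    C ↦ AB  (constrained at step 1)

A->CB, B->AB, C->AB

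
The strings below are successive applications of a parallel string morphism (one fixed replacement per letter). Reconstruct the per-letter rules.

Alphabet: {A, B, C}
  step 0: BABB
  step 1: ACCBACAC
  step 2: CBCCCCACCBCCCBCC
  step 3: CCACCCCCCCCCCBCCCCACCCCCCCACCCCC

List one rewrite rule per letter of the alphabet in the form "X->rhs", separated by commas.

  step 2 ⇒ step 3: CBCCCCACCBCCCBCC ⇒ CC·AC·CC·CC·CC·CC·CB·CC·CC·AC·CC·CC·CC·AC·CC·CC
    A ↦ CB
    B ↦ AC
    C ↦ CC

A->CB, B->AC, C->CC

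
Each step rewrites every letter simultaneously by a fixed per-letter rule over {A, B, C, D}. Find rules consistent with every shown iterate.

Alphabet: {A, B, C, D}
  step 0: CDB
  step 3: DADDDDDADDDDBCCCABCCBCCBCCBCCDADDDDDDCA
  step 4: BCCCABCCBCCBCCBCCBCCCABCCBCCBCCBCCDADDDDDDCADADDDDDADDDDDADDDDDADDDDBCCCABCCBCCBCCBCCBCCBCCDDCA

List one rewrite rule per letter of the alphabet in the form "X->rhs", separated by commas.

  step 3 ⇒ step 4: DADDDDDADDDDBCCCABCCBCCBCCBCCDADDDDDDCA ⇒ BCC·CA·BCC·BCC·BCC·BCC·BCC·CA·BCC·BCC·BCC·BCC·DA·DD·DD·DD·CA·DA·DD·DD·DA·DD·DD·DA·DD·DD·DA·DD·DD·BCC·CA·BCC·BCC·BCC·BCC·BCC·BCC·DD·CA
    A ↦ CA
    B ↦ DA
    C ↦ DD
    D ↦ BCC

A->CA, B->DA, C->DD, D->BCC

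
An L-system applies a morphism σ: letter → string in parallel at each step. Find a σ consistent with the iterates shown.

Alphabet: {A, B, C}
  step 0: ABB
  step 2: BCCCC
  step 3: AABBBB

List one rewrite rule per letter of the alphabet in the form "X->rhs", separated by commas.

  step 2 ⇒ step 3: BCCCC ⇒ AA·B·B·B·B
    B ↦ AA
    C ↦ B
    A ↦ C  (constrained at step 0)

A->C, B->AA, C->B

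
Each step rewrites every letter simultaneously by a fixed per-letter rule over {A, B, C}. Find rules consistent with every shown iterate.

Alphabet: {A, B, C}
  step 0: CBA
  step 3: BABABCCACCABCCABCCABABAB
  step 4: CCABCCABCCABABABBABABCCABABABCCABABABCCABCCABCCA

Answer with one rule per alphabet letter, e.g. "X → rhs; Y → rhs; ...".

  step 3 ⇒ step 4: BABABCCACCABCCABCCABABAB ⇒ CCA·B·CCA·B·CCA·BA·BA·B·BA·BA·B·CCA·BA·BA·B·CCA·BA·BA·B·CCA·B·CCA·B·CCA
    A ↦ B
    B ↦ CCA
    C ↦ BA

A->B, B->CCA, C->BA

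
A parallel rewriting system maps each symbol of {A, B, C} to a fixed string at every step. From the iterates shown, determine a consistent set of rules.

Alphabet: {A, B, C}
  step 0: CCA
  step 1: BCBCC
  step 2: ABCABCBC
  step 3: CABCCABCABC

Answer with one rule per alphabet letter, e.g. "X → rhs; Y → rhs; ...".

A->C, B->A, C->BC

  step 2 ⇒ step 3: ABCABCBC ⇒ C·A·BC·C·A·BC·A·BC
    A ↦ C
    B ↦ A
    C ↦ BC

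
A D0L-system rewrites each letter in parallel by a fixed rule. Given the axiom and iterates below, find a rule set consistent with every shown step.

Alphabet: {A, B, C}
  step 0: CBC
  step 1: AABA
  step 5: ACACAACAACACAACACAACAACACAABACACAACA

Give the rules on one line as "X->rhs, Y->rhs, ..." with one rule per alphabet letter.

  step 0 ⇒ step 1: CBC ⇒ A·AB·A
    B ↦ AB
    C ↦ A
    A ↦ CA  (constrained at step 1)

A->CA, B->AB, C->A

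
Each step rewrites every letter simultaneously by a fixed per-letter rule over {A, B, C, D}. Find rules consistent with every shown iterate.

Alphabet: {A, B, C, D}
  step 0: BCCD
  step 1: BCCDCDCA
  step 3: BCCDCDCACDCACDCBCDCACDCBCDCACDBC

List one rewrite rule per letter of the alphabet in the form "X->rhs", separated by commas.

A->CB, B->BC, C->CD, D->CA

  step 0 ⇒ step 1: BCCD ⇒ BC·CD·CD·CA
    B ↦ BC
    C ↦ CD
    D ↦ CA
    A ↦ CB  (constrained at step 1)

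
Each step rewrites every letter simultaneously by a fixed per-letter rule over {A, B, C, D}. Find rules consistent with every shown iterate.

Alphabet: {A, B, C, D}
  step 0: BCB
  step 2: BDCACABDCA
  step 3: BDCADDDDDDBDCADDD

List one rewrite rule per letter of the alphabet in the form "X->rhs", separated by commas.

  step 2 ⇒ step 3: BDCACABDCA ⇒ BD·CA·D·DD·D·DD·BD·CA·D·DD
    A ↦ DD
    B ↦ BD
    C ↦ D
    D ↦ CA

A->DD, B->BD, C->D, D->CA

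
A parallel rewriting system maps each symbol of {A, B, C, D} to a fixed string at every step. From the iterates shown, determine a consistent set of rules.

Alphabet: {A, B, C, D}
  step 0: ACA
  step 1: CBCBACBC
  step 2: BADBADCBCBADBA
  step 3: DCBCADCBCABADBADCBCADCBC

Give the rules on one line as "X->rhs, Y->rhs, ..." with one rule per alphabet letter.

A->CBC, B->D, C->BA, D->A

  step 2 ⇒ step 3: BADBADCBCBADBA ⇒ D·CBC·A·D·CBC·A·BA·D·BA·D·CBC·A·D·CBC
    A ↦ CBC
    B ↦ D
    C ↦ BA
    D ↦ A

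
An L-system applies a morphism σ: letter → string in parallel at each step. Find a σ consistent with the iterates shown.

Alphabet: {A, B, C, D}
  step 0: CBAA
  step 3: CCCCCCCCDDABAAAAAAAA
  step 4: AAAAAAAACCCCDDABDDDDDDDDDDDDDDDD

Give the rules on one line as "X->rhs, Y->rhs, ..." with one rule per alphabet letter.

A->DD, B->AB, C->A, D->CC

  step 3 ⇒ step 4: CCCCCCCCDDABAAAAAAAA ⇒ A·A·A·A·A·A·A·A·CC·CC·DD·AB·DD·DD·DD·DD·DD·DD·DD·DD
    A ↦ DD
    B ↦ AB
    C ↦ A
    D ↦ CC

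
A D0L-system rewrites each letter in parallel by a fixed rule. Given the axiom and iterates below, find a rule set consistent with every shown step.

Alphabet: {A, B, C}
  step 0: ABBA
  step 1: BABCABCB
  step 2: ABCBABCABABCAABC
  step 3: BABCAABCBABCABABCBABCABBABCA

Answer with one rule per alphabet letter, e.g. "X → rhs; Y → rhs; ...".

  step 2 ⇒ step 3: ABCBABCABABCAABC ⇒ B·ABC·A·ABC·B·ABC·A·B·ABC·B·ABC·A·B·B·ABC·A
    A ↦ B
    B ↦ ABC
    C ↦ A

A->B, B->ABC, C->A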